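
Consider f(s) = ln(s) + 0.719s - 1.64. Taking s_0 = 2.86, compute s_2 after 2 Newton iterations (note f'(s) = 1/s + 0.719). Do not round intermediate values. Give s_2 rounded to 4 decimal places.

1.6121

s_0 = 2.860000: f = 1.467162, f' = 1.068650 → s_1 = 2.860000 - (1.467162)/(1.068650) = 1.487089
s_1 = 1.487089: f = -0.173962, f' = 1.391455 → s_2 = 1.487089 - (-0.173962)/(1.391455) = 1.612111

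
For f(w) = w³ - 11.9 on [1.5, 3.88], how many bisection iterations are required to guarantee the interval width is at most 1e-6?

22

Initial width b − a = 3.88 − 1.5 = 2.380000.
After n steps the width is (b−a)/2^n; need (b−a)/2^n ≤ 1e-6.
So n ≥ log₂(2.380000/1e-6) = log₂(2380000.0000) ≈ 21.1825.
Hence n = 22.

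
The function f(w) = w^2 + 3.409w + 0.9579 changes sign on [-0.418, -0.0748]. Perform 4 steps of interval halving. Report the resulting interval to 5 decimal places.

[-0.31075, -0.28930]

f(-0.418000) = -0.292338, f(-0.074800) = 0.708502 (opposite signs)
step 1: m = -0.246400, f(m) = 0.178635 > 0 → root in [-0.418000, -0.246400]
step 2: m = -0.332200, f(m) = -0.064213 < 0 → root in [-0.332200, -0.246400]
step 3: m = -0.289300, f(m) = 0.055371 > 0 → root in [-0.332200, -0.289300]
step 4: m = -0.310750, f(m) = -0.004881 < 0 → root in [-0.310750, -0.289300]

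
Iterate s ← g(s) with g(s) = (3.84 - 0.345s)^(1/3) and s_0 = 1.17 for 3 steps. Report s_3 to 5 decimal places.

s_1 = g(1.170000) = 1.509034
s_2 = g(1.509034) = 1.491715
s_3 = g(1.491715) = 1.492609

1.49261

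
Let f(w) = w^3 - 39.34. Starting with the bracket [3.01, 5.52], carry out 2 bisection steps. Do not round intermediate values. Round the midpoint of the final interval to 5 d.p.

3.32375

f(3.010000) = -12.069099, f(5.520000) = 128.856608 (opposite signs)
step 1: m = 4.265000, f(m) = 38.241310 > 0 → root in [3.010000, 4.265000]
step 2: m = 3.637500, f(m) = 8.789240 > 0 → root in [3.010000, 3.637500]
Midpoint of [3.010000, 3.637500] = 3.323750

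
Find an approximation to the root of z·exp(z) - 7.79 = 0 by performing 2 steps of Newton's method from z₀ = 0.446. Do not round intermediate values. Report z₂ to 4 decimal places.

f'(z) = (z + 1)·exp(z)
z_0 = 0.446000: f = -7.093325, f' = 2.258726 → z_1 = 0.446000 - (-7.093325)/(2.258726) = 3.586409
z_1 = 3.586409: f = 121.694421, f' = 165.588618 → z_2 = 3.586409 - (121.694421)/(165.588618) = 2.851489

2.8515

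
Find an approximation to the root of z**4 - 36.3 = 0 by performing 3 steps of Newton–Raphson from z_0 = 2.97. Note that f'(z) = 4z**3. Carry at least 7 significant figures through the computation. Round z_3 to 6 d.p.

Newton update: z ← z − f(z)/f'(z).
z_0 = 2.970000: f = 41.508277, f' = 104.792292 → z_1 = 2.970000 - (41.508277)/(104.792292) = 2.573900
z_1 = 2.573900: f = 7.590079, f' = 68.207913 → z_2 = 2.573900 - (7.590079)/(68.207913) = 2.462621
z_2 = 2.462621: f = 0.478184, f' = 59.738279 → z_3 = 2.462621 - (0.478184)/(59.738279) = 2.454616

2.454616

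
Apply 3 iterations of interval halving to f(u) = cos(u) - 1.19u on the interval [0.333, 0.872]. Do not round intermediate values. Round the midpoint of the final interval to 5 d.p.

0.63619

f(0.333000) = 0.548796, f(0.872000) = -0.394383 (opposite signs)
step 1: m = 0.602500, f(m) = 0.106946 > 0 → root in [0.602500, 0.872000]
step 2: m = 0.737250, f(m) = -0.137007 < 0 → root in [0.602500, 0.737250]
step 3: m = 0.669875, f(m) = -0.013252 < 0 → root in [0.602500, 0.669875]
Midpoint of [0.602500, 0.669875] = 0.636188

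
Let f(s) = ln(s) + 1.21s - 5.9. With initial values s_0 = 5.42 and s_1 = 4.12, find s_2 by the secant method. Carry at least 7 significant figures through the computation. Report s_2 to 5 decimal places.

3.76738

f(s_0) = 2.348296, f(s_1) = 0.501053
s_2 = 4.120000 - (0.501053)·(4.120000 - 5.420000)/(0.501053 - (2.348296)) = 3.767383; f(s_2) = -0.015086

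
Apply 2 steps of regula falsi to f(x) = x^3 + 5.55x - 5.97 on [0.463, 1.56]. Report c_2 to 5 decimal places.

0.91008

f(0.463000) = -3.301097, f(1.560000) = 6.484416
step 1: c = 0.833068, f(c) = -0.768323 < 0 → new bracket [0.833068, 1.560000]
step 2: c = 0.910076, f(c) = -0.165320 < 0 → new bracket [0.910076, 1.560000]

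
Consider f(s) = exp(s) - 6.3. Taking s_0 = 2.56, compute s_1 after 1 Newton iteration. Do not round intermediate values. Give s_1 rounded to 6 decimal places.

2.047020

f'(s) = exp(s)
s_0 = 2.560000: f = 6.635817, f' = 12.935817 → s_1 = 2.560000 - (6.635817)/(12.935817) = 2.047020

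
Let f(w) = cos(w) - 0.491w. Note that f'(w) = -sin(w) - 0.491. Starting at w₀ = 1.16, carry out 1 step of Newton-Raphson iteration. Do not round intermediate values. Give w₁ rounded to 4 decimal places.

w_0 = 1.160000: f = -0.170220, f' = -1.407803 → w_1 = 1.160000 - (-0.170220)/(-1.407803) = 1.039088

1.0391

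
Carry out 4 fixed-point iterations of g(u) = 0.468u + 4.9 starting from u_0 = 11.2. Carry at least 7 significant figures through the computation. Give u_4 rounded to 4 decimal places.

9.3060

u_1 = g(11.200000) = 10.141600
u_2 = g(10.141600) = 9.646269
u_3 = g(9.646269) = 9.414454
u_4 = g(9.414454) = 9.305964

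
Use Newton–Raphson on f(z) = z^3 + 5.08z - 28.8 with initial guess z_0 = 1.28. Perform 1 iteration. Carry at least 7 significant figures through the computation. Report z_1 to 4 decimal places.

f'(z) = 3z^2 + 5.08
z_0 = 1.280000: f = -20.200448, f' = 9.995200 → z_1 = 1.280000 - (-20.200448)/(9.995200) = 3.301015

3.3010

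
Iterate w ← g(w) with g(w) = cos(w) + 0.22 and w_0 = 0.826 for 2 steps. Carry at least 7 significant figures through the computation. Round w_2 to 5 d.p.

0.84331

w_1 = g(0.826000) = 0.897822
w_2 = g(0.897822) = 0.843315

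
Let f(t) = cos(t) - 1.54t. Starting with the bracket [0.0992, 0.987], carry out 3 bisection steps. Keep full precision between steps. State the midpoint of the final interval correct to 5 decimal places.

f(0.099200) = 0.842316, f(0.987000) = -0.968785 (opposite signs)
step 1: m = 0.543100, f(m) = 0.019737 > 0 → root in [0.543100, 0.987000]
step 2: m = 0.765050, f(m) = -0.456829 < 0 → root in [0.543100, 0.765050]
step 3: m = 0.654075, f(m) = -0.213664 < 0 → root in [0.543100, 0.654075]
Midpoint of [0.543100, 0.654075] = 0.598588

0.59859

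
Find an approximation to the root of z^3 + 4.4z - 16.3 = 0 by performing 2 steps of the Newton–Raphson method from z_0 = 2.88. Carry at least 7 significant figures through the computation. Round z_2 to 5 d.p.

f'(z) = 3z^2 + 4.4
z_0 = 2.880000: f = 20.259872, f' = 29.283200 → z_1 = 2.880000 - (20.259872)/(29.283200) = 2.188140
z_1 = 2.188140: f = 3.804537, f' = 18.763871 → z_2 = 2.188140 - (3.804537)/(18.763871) = 1.985381

1.98538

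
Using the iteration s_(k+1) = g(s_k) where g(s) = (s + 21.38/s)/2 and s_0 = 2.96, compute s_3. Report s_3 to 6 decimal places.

s_1 = g(2.960000) = 5.091486
s_2 = g(5.091486) = 4.645327
s_3 = g(4.645327) = 4.623901

4.623901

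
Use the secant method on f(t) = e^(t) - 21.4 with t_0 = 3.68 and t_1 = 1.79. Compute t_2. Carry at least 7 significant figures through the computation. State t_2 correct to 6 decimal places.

2.655377

f(t_0) = 18.246394, f(t_1) = -15.410548
t_2 = 1.790000 - (-15.410548)·(1.790000 - 3.680000)/(-15.410548 - (18.246394)) = 2.655377; f(t_2) = -7.169654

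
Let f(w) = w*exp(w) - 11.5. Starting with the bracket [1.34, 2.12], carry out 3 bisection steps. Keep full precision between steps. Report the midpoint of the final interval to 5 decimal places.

f(1.340000) = -6.382482, f(2.120000) = 6.162011 (opposite signs)
step 1: m = 1.730000, f(m) = -1.741669 < 0 → root in [1.730000, 2.120000]
step 2: m = 1.925000, f(m) = 1.696161 > 0 → root in [1.730000, 1.925000]
step 3: m = 1.827500, f(m) = -0.136018 < 0 → root in [1.827500, 1.925000]
Midpoint of [1.827500, 1.925000] = 1.876250

1.87625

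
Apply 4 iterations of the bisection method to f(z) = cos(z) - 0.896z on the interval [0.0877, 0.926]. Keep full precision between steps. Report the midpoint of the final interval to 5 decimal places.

0.79502

f(0.087700) = 0.917578, f(0.926000) = -0.228660 (opposite signs)
step 1: m = 0.506850, f(m) = 0.420140 > 0 → root in [0.506850, 0.926000]
step 2: m = 0.716425, f(m) = 0.112241 > 0 → root in [0.716425, 0.926000]
step 3: m = 0.821213, f(m) = -0.054472 < 0 → root in [0.716425, 0.821213]
step 4: m = 0.768819, f(m) = 0.029871 > 0 → root in [0.768819, 0.821213]
Midpoint of [0.768819, 0.821213] = 0.795016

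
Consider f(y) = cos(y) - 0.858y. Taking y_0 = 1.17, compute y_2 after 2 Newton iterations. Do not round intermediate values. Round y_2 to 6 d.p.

Newton update: y ← y − f(y)/f'(y).
f'(y) = -sin(y) - 0.858
y_0 = 1.170000: f = -0.613708, f' = -1.778751 → y_1 = 1.170000 - (-0.613708)/(-1.778751) = 0.824978
y_1 = 0.824978: f = -0.029258, f' = -1.592533 → y_2 = 0.824978 - (-0.029258)/(-1.592533) = 0.806606

0.806606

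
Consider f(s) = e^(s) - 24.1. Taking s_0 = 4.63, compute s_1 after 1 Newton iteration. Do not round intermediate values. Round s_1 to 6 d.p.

f'(s) = e^(s)
s_0 = 4.630000: f = 78.414064, f' = 102.514064 → s_1 = 4.630000 - (78.414064)/(102.514064) = 3.865090

3.865090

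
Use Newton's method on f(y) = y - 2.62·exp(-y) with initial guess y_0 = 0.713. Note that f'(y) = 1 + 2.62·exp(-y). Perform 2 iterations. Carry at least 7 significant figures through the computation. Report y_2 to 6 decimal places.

0.981586

Newton update: y ← y − f(y)/f'(y).
y_0 = 0.713000: f = -0.571249, f' = 2.284249 → y_1 = 0.713000 - (-0.571249)/(2.284249) = 0.963082
y_1 = 0.963082: f = -0.037011, f' = 2.000092 → y_2 = 0.963082 - (-0.037011)/(2.000092) = 0.981586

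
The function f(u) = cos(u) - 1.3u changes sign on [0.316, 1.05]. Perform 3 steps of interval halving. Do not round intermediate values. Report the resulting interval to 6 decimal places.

[0.591250, 0.683000]

f(0.316000) = 0.539686, f(1.050000) = -0.867429 (opposite signs)
step 1: m = 0.683000, f(m) = -0.112217 < 0 → root in [0.316000, 0.683000]
step 2: m = 0.499500, f(m) = 0.228472 > 0 → root in [0.499500, 0.683000]
step 3: m = 0.591250, f(m) = 0.061620 > 0 → root in [0.591250, 0.683000]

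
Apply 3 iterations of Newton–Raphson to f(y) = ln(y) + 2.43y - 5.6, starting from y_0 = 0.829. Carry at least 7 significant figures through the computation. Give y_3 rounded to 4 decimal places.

2.0160

f'(y) = 1/y + 2.43
y_0 = 0.829000: f = -3.773065, f' = 3.636273 → y_1 = 0.829000 - (-3.773065)/(3.636273) = 1.866619
y_1 = 1.866619: f = -0.439987, f' = 2.965728 → y_2 = 1.866619 - (-0.439987)/(2.965728) = 2.014976
y_2 = 2.014976: f = -0.003000, f' = 2.926284 → y_3 = 2.014976 - (-0.003000)/(2.926284) = 2.016002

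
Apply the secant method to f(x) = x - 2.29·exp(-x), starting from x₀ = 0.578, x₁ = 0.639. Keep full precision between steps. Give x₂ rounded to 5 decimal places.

Secant update: x_(k+1) = x_k − f(x_k)·(x_k − x_(k-1))/(f(x_k) − f(x_(k-1))).
f(x_0) = -0.706734, f(x_1) = -0.569708
x_2 = 0.639000 - (-0.569708)·(0.639000 - 0.578000)/(-0.569708 - (-0.706734)) = 0.892617; f(x_2) = -0.045328

0.89262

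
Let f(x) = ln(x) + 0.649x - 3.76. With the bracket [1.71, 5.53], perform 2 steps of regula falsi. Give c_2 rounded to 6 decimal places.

f(1.710000) = -2.113717, f(5.530000) = 1.539158
step 1: c = 3.920423, f(c) = 0.150554 > 0 → new bracket [1.710000, 3.920423]
step 2: c = 3.773449, f(c) = 0.016958 > 0 → new bracket [1.710000, 3.773449]

3.773449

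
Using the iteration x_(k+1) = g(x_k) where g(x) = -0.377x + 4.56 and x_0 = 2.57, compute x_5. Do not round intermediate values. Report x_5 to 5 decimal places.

x_1 = g(2.570000) = 3.591110
x_2 = g(3.591110) = 3.206152
x_3 = g(3.206152) = 3.351281
x_4 = g(3.351281) = 3.296567
x_5 = g(3.296567) = 3.317194

3.31719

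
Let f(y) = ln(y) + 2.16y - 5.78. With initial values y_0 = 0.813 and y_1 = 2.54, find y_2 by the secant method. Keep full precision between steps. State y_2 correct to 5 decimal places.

2.31353

f(y_0) = -4.230944, f(y_1) = 0.638564
y_2 = 2.540000 - (0.638564)·(2.540000 - 0.813000)/(0.638564 - (-4.230944)) = 2.313529; f(y_2) = 0.055998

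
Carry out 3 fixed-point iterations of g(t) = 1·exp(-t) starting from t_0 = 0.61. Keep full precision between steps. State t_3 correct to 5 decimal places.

t_1 = g(0.610000) = 0.543351
t_2 = g(0.543351) = 0.580799
t_3 = g(0.580799) = 0.559451

0.55945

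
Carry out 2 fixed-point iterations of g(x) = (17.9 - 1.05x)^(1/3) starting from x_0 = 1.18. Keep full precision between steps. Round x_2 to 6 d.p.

x_1 = g(1.180000) = 2.554075
x_2 = g(2.554075) = 2.478114

2.478114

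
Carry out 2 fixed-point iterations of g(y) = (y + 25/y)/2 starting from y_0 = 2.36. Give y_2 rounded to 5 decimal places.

y_1 = g(2.360000) = 6.476610
y_2 = g(6.476610) = 5.168327

5.16833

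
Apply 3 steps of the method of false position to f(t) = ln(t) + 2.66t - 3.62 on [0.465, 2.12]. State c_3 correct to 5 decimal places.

f(0.465000) = -3.148818, f(2.120000) = 2.770616
step 1: c = 1.345370, f(c) = 0.255354 > 0 → new bracket [0.465000, 1.345370]
step 2: c = 1.279332, f(c) = 0.029361 > 0 → new bracket [0.465000, 1.279332]
step 3: c = 1.271809, f(c) = 0.003452 > 0 → new bracket [0.465000, 1.271809]

1.27181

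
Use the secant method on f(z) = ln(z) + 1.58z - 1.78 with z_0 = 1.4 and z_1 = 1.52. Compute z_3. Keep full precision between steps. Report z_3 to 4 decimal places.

Secant update: z_(k+1) = z_k − f(z_k)·(z_k − z_(k-1))/(f(z_k) − f(z_(k-1))).
f(z_0) = 0.768472, f(z_1) = 1.040310
z_2 = 1.520000 - (1.040310)·(1.520000 - 1.400000)/(1.040310 - (0.768472)) = 1.060766; f(z_2) = -0.044998
z_3 = 1.060766 - (-0.044998)·(1.060766 - 1.520000)/(-0.044998 - (1.040310)) = 1.079806; f(z_3) = 0.002876

1.0798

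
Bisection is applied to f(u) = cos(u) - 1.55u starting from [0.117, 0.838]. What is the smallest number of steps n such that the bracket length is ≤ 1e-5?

Initial width b − a = 0.838 − 0.117 = 0.721000.
After n steps the width is (b−a)/2^n; need (b−a)/2^n ≤ 1e-5.
So n ≥ log₂(0.721000/1e-5) = log₂(72100.0000) ≈ 16.1377.
Hence n = 17.

17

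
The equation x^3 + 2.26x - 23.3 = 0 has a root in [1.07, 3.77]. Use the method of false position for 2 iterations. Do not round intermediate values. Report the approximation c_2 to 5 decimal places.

False-position update: c = (a·f(b) − b·f(a))/(f(b) − f(a)); replace the endpoint whose sign matches f(c).
f(1.070000) = -19.656757, f(3.770000) = 38.802833
step 1: c = 1.977862, f(c) = -11.092757 < 0 → new bracket [1.977862, 3.770000]
step 2: c = 2.376289, f(c) = -4.511277 < 0 → new bracket [2.376289, 3.770000]

2.37629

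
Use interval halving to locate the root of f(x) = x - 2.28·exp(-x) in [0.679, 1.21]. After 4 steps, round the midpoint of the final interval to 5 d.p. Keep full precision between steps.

f(0.679000) = -0.477242, f(1.210000) = 0.530110 (opposite signs)
step 1: m = 0.944500, f(m) = 0.057867 > 0 → root in [0.679000, 0.944500]
step 2: m = 0.811750, f(m) = -0.200753 < 0 → root in [0.811750, 0.944500]
step 3: m = 0.878125, f(m) = -0.069355 < 0 → root in [0.878125, 0.944500]
step 4: m = 0.911312, f(m) = -0.005239 < 0 → root in [0.911312, 0.944500]
Midpoint of [0.911312, 0.944500] = 0.927906

0.92791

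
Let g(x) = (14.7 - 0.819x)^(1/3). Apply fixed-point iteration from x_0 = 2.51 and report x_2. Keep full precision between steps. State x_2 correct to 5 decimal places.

x_1 = g(2.510000) = 2.329691
x_2 = g(2.329691) = 2.338726

2.33873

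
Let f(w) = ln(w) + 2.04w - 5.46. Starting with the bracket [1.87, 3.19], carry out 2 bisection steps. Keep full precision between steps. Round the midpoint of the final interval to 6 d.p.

2.365000

f(1.870000) = -1.019262, f(3.190000) = 2.207621 (opposite signs)
step 1: m = 2.530000, f(m) = 0.629419 > 0 → root in [1.870000, 2.530000]
step 2: m = 2.200000, f(m) = -0.183543 < 0 → root in [2.200000, 2.530000]
Midpoint of [2.200000, 2.530000] = 2.365000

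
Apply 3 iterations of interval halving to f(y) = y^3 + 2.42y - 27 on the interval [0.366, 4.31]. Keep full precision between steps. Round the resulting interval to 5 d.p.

[2.33800, 2.83100]

f(0.366000) = -26.065252, f(4.310000) = 63.493191 (opposite signs)
step 1: m = 2.338000, f(m) = -8.561962 < 0 → root in [2.338000, 4.310000]
step 2: m = 3.324000, f(m) = 17.770876 > 0 → root in [2.338000, 3.324000]
step 3: m = 2.831000, f(m) = 2.540242 > 0 → root in [2.338000, 2.831000]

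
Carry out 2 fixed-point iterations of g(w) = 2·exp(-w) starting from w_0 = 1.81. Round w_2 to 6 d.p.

w_1 = g(1.810000) = 0.327308
w_2 = g(0.327308) = 1.441723

1.441723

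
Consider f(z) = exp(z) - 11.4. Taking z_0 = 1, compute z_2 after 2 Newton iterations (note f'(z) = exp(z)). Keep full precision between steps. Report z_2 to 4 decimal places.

3.3658

Newton update: z ← z − f(z)/f'(z).
z_0 = 1.000000: f = -8.681718, f' = 2.718282 → z_1 = 1.000000 - (-8.681718)/(2.718282) = 4.193826
z_1 = 4.193826: f = 54.875853, f' = 66.275853 → z_2 = 4.193826 - (54.875853)/(66.275853) = 3.365834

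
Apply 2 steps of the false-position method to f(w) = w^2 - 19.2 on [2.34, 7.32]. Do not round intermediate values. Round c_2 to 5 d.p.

False-position update: c = (a·f(b) − b·f(a))/(f(b) − f(a)); replace the endpoint whose sign matches f(c).
f(2.340000) = -13.724400, f(7.320000) = 34.382400
step 1: c = 3.760745, f(c) = -5.056794 < 0 → new bracket [3.760745, 7.320000]
step 2: c = 4.217104, f(c) = -1.416034 < 0 → new bracket [4.217104, 7.320000]

4.21710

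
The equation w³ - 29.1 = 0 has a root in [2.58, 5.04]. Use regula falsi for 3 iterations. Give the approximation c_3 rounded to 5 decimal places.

3.02980

f(2.580000) = -11.926488, f(5.040000) = 98.924064
step 1: c = 2.844673, f(c) = -6.080436 < 0 → new bracket [2.844673, 5.040000]
step 2: c = 2.971797, f(c) = -2.854354 < 0 → new bracket [2.971797, 5.040000]
step 3: c = 3.029799, f(c) = -1.287409 < 0 → new bracket [3.029799, 5.040000]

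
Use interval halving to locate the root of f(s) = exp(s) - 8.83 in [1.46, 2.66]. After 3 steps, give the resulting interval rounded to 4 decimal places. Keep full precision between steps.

[2.0600, 2.2100]

f(1.460000) = -4.524040, f(2.660000) = 5.466289 (opposite signs)
step 1: m = 2.060000, f(m) = -0.984030 < 0 → root in [2.060000, 2.660000]
step 2: m = 2.360000, f(m) = 1.760951 > 0 → root in [2.060000, 2.360000]
step 3: m = 2.210000, f(m) = 0.285716 > 0 → root in [2.060000, 2.210000]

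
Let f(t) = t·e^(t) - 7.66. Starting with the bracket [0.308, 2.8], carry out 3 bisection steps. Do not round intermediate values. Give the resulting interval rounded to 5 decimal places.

f(0.308000) = -7.240904, f(2.800000) = 38.385011 (opposite signs)
step 1: m = 1.554000, f(m) = -0.309030 < 0 → root in [1.554000, 2.800000]
step 2: m = 2.177000, f(m) = 11.540720 > 0 → root in [1.554000, 2.177000]
step 3: m = 1.865500, f(m) = 4.389572 > 0 → root in [1.554000, 1.865500]

[1.55400, 1.86550]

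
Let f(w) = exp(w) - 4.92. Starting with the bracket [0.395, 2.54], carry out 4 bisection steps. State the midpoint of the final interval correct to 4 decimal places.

f(0.395000) = -3.435616, f(2.540000) = 7.759671 (opposite signs)
step 1: m = 1.467500, f(m) = -0.581624 < 0 → root in [1.467500, 2.540000]
step 2: m = 2.003750, f(m) = 2.496817 > 0 → root in [1.467500, 2.003750]
step 3: m = 1.735625, f(m) = 0.752472 > 0 → root in [1.467500, 1.735625]
step 4: m = 1.601562, f(m) = 0.040778 > 0 → root in [1.467500, 1.601562]
Midpoint of [1.467500, 1.601562] = 1.534531

1.5345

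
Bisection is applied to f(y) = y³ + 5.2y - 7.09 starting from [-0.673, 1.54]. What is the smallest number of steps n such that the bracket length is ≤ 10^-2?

Initial width b − a = 1.54 − -0.673 = 2.213000.
After n steps the width is (b−a)/2^n; need (b−a)/2^n ≤ 10^-2.
So n ≥ log₂(2.213000/10^-2) = log₂(221.3000) ≈ 7.7899.
Hence n = 8.

8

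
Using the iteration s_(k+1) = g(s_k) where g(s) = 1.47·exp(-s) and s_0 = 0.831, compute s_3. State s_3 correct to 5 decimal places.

s_1 = g(0.831000) = 0.640352
s_2 = g(0.640352) = 0.774847
s_3 = g(0.774847) = 0.677338

0.67734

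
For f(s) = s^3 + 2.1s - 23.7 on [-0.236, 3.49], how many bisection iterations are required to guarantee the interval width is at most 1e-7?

26

Initial width b − a = 3.49 − -0.236 = 3.726000.
After n steps the width is (b−a)/2^n; need (b−a)/2^n ≤ 1e-7.
So n ≥ log₂(3.726000/1e-7) = log₂(37260000.0000) ≈ 25.1511.
Hence n = 26.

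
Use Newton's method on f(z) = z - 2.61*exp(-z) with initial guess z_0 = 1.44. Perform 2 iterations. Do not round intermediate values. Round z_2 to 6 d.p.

Newton update: z ← z − f(z)/f'(z).
f'(z) = 1 + 2.61*exp(-z)
z_0 = 1.440000: f = 0.821619, f' = 1.618381 → z_1 = 1.440000 - (0.821619)/(1.618381) = 0.932321
z_1 = 0.932321: f = -0.095077, f' = 2.027398 → z_2 = 0.932321 - (-0.095077)/(2.027398) = 0.979217

0.979217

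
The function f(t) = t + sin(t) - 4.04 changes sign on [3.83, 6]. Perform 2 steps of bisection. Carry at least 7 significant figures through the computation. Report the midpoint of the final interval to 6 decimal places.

f(3.830000) = -0.845308, f(6.000000) = 1.680585 (opposite signs)
step 1: m = 4.915000, f(m) = -0.104545 < 0 → root in [4.915000, 6.000000]
step 2: m = 5.457500, f(m) = 0.682487 > 0 → root in [4.915000, 5.457500]
Midpoint of [4.915000, 5.457500] = 5.186250

5.186250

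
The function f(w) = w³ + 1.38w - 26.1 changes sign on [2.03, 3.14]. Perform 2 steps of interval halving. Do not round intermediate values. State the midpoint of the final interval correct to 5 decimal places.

f(2.030000) = -14.933173, f(3.140000) = 9.192344 (opposite signs)
step 1: m = 2.585000, f(m) = -5.259148 < 0 → root in [2.585000, 3.140000]
step 2: m = 2.862500, f(m) = 1.305307 > 0 → root in [2.585000, 2.862500]
Midpoint of [2.585000, 2.862500] = 2.723750

2.72375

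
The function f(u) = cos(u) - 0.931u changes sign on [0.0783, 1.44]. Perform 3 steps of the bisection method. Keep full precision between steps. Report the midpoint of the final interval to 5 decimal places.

f(0.078300) = 0.924039, f(1.440000) = -1.210216 (opposite signs)
step 1: m = 0.759150, f(m) = 0.018653 > 0 → root in [0.759150, 1.440000]
step 2: m = 1.099575, f(m) = -0.569729 < 0 → root in [0.759150, 1.099575]
step 3: m = 0.929362, f(m) = -0.266892 < 0 → root in [0.759150, 0.929362]
Midpoint of [0.759150, 0.929362] = 0.844256

0.84426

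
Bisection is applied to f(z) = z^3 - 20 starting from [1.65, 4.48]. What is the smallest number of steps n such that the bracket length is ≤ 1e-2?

Initial width b − a = 4.48 − 1.65 = 2.830000.
After n steps the width is (b−a)/2^n; need (b−a)/2^n ≤ 1e-2.
So n ≥ log₂(2.830000/1e-2) = log₂(283.0000) ≈ 8.1447.
Hence n = 9.

9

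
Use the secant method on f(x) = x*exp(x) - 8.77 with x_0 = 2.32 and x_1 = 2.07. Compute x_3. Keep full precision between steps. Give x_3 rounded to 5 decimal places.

1.69743

Secant update: x_(k+1) = x_k − f(x_k)·(x_k − x_(k-1))/(f(x_k) − f(x_(k-1))).
f(x_0) = 14.837564, f(x_1) = 7.634384
x_2 = 2.070000 - (7.634384)·(2.070000 - 2.320000)/(7.634384 - (14.837564)) = 1.805034; f(x_2) = 2.204933
x_3 = 1.805034 - (2.204933)·(1.805034 - 2.070000)/(2.204933 - (7.634384)) = 1.697430; f(x_3) = 0.497795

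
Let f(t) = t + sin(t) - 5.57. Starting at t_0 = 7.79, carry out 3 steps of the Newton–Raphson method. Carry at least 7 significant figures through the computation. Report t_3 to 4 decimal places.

5.9220

f'(t) = 1 + cos(t)
t_0 = 7.790000: f = 3.217954, f' = 1.063938 → t_1 = 7.790000 - (3.217954)/(1.063938) = 4.765431
t_1 = 4.765431: f = -1.803163, f' = 1.053017 → t_2 = 4.765431 - (-1.803163)/(1.053017) = 6.477808
t_2 = 6.477808: f = 1.101205, f' = 1.981121 → t_3 = 6.477808 - (1.101205)/(1.981121) = 5.921959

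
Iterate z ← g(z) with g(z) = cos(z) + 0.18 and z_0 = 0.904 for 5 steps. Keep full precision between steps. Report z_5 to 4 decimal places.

z_1 = g(0.904000) = 0.798472
z_2 = g(0.798472) = 0.877802
z_3 = g(0.877802) = 0.818844
z_4 = g(0.818844) = 0.863066
z_5 = g(0.863066) = 0.830111

0.8301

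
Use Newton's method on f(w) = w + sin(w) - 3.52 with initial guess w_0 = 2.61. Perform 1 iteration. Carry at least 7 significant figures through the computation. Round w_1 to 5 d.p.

5.53098

Newton update: w ← w − f(w)/f'(w).
f'(w) = 1 + cos(w)
w_0 = 2.610000: f = -0.403093, f' = 0.137999 → w_1 = 2.610000 - (-0.403093)/(0.137999) = 5.530983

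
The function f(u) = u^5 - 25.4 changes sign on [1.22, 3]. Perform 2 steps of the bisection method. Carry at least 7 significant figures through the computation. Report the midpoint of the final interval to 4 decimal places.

1.8875

f(1.220000) = -22.697292, f(3.000000) = 217.600000 (opposite signs)
step 1: m = 2.110000, f(m) = 16.422720 > 0 → root in [1.220000, 2.110000]
step 2: m = 1.665000, f(m) = -12.604090 < 0 → root in [1.665000, 2.110000]
Midpoint of [1.665000, 2.110000] = 1.887500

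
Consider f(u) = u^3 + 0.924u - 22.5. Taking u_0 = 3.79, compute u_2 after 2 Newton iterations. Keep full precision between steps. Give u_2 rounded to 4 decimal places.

2.7371

f'(u) = 3u^2 + 0.924
u_0 = 3.790000: f = 35.441899, f' = 44.016300 → u_1 = 3.790000 - (35.441899)/(44.016300) = 2.984801
u_1 = 2.984801: f = 6.849647, f' = 27.651104 → u_2 = 2.984801 - (6.849647)/(27.651104) = 2.737084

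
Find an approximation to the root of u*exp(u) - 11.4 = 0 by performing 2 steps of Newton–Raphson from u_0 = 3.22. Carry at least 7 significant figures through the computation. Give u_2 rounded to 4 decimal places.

Newton update: u ← u − f(u)/f'(u).
f'(u) = (u+1)*exp(u)
u_0 = 3.220000: f = 69.190547, f' = 105.618667 → u_1 = 3.220000 - (69.190547)/(105.618667) = 2.564902
u_1 = 2.564902: f = 21.942160, f' = 46.341549 → u_2 = 2.564902 - (21.942160)/(46.341549) = 2.091414

2.0914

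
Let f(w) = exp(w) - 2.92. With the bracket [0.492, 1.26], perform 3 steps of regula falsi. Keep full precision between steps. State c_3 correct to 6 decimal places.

1.071099

False-position update: c = (a·f(b) − b·f(a))/(f(b) − f(a)); replace the endpoint whose sign matches f(c).
f(0.492000) = -1.284416, f(1.260000) = 0.605421
step 1: c = 1.013966, f(c) = -0.163488 < 0 → new bracket [1.013966, 1.260000]
step 2: c = 1.066279, f(c) = -0.015450 < 0 → new bracket [1.066279, 1.260000]
step 3: c = 1.071099, f(c) = -0.001414 < 0 → new bracket [1.071099, 1.260000]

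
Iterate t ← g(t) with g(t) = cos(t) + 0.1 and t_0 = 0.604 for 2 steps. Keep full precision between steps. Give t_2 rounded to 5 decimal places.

0.70337

t_1 = g(0.604000) = 0.923070
t_2 = g(0.923070) = 0.703374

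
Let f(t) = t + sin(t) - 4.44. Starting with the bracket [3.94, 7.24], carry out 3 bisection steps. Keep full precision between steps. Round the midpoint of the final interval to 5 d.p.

f(3.940000) = -1.216246, f(7.240000) = 3.617361 (opposite signs)
step 1: m = 5.590000, f(m) = 0.511009 > 0 → root in [3.940000, 5.590000]
step 2: m = 4.765000, f(m) = -0.673616 < 0 → root in [4.765000, 5.590000]
step 3: m = 5.177500, f(m) = -0.156272 < 0 → root in [5.177500, 5.590000]
Midpoint of [5.177500, 5.590000] = 5.383750

5.38375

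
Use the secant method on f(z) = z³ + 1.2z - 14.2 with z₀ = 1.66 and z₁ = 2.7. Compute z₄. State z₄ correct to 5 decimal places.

2.25753

f(z_0) = -7.633704, f(z_1) = 8.723000
z_2 = 2.700000 - (8.723000)·(2.700000 - 1.660000)/(8.723000 - (-7.633704)) = 2.145370; f(z_2) = -1.751251
z_3 = 2.145370 - (-1.751251)·(2.145370 - 2.700000)/(-1.751251 - (8.723000)) = 2.238102; f(z_3) = -0.303404
z_4 = 2.238102 - (-0.303404)·(2.238102 - 2.145370)/(-0.303404 - (-1.751251)) = 2.257534; f(z_4) = 0.014475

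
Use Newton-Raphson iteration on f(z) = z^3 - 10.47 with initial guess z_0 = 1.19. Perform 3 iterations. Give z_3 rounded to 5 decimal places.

Newton update: z ← z − f(z)/f'(z).
f'(z) = 3z^2
z_0 = 1.190000: f = -8.784841, f' = 4.248300 → z_1 = 1.190000 - (-8.784841)/(4.248300) = 3.257849
z_1 = 3.257849: f = 24.107427, f' = 31.840732 → z_2 = 3.257849 - (24.107427)/(31.840732) = 2.500723
z_2 = 2.500723: f = 5.168563, f' = 18.760849 → z_3 = 2.500723 - (5.168563)/(18.760849) = 2.225226

2.22523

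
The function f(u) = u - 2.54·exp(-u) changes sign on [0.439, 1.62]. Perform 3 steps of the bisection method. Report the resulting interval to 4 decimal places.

f(0.439000) = -1.198489, f(1.620000) = 1.117337 (opposite signs)
step 1: m = 1.029500, f(m) = 0.122249 > 0 → root in [0.439000, 1.029500]
step 2: m = 0.734250, f(m) = -0.484608 < 0 → root in [0.734250, 1.029500]
step 3: m = 0.881875, f(m) = -0.169700 < 0 → root in [0.881875, 1.029500]

[0.8819, 1.0295]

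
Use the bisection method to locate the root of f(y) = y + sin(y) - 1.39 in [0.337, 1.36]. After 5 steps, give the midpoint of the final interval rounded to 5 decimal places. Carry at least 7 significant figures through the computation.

0.73661

f(0.337000) = -0.722343, f(1.360000) = 0.947865 (opposite signs)
step 1: m = 0.848500, f(m) = 0.208790 > 0 → root in [0.337000, 0.848500]
step 2: m = 0.592750, f(m) = -0.238606 < 0 → root in [0.592750, 0.848500]
step 3: m = 0.720625, f(m) = -0.009521 < 0 → root in [0.720625, 0.848500]
step 4: m = 0.784563, f(m) = 0.101078 > 0 → root in [0.720625, 0.784563]
step 5: m = 0.752594, f(m) = 0.046128 > 0 → root in [0.720625, 0.752594]
Midpoint of [0.720625, 0.752594] = 0.736609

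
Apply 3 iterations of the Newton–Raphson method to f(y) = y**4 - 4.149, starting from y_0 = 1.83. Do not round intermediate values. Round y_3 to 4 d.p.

1.4274

f'(y) = 4y**3
y_0 = 1.830000: f = 7.066131, f' = 24.513948 → y_1 = 1.830000 - (7.066131)/(24.513948) = 1.541751
y_1 = 1.541751: f = 1.501105, f' = 14.658933 → y_2 = 1.541751 - (1.501105)/(14.658933) = 1.439349
y_2 = 1.439349: f = 0.143041, f' = 11.927733 → y_3 = 1.439349 - (0.143041)/(11.927733) = 1.427356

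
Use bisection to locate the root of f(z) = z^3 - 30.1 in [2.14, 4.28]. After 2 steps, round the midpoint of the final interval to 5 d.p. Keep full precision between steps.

2.94250

f(2.140000) = -20.299656, f(4.280000) = 48.302752 (opposite signs)
step 1: m = 3.210000, f(m) = 2.976161 > 0 → root in [2.140000, 3.210000]
step 2: m = 2.675000, f(m) = -10.958703 < 0 → root in [2.675000, 3.210000]
Midpoint of [2.675000, 3.210000] = 2.942500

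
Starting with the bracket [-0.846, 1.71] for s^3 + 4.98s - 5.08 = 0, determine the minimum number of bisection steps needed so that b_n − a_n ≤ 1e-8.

28

Initial width b − a = 1.71 − -0.846 = 2.556000.
After n steps the width is (b−a)/2^n; need (b−a)/2^n ≤ 1e-8.
So n ≥ log₂(2.556000/1e-8) = log₂(255600000.0000) ≈ 27.9293.
Hence n = 28.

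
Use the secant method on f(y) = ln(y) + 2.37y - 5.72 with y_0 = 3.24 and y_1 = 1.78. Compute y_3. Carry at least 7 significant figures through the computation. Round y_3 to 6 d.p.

2.100545

f(y_0) = 3.134373, f(y_1) = -0.924787
y_2 = 1.780000 - (-0.924787)·(1.780000 - 3.240000)/(-0.924787 - (3.134373)) = 2.112628; f(y_2) = 0.034860
y_3 = 2.112628 - (0.034860)·(2.112628 - 1.780000)/(0.034860 - (-0.924787)) = 2.100545; f(y_3) = 0.000487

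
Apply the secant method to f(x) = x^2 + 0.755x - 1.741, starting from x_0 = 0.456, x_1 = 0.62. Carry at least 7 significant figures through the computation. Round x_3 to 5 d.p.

f(x_0) = -1.188784, f(x_1) = -0.888500
x_2 = 0.620000 - (-0.888500)·(0.620000 - 0.456000)/(-0.888500 - (-1.188784)) = 1.105254; f(x_2) = 0.315053
x_3 = 1.105254 - (0.315053)·(1.105254 - 0.620000)/(0.315053 - (-0.888500)) = 0.978229; f(x_3) = -0.045504

0.97823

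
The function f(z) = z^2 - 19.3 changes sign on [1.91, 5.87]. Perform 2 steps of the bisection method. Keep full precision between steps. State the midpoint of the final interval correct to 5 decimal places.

4.38500

f(1.910000) = -15.651900, f(5.870000) = 15.156900 (opposite signs)
step 1: m = 3.890000, f(m) = -4.167900 < 0 → root in [3.890000, 5.870000]
step 2: m = 4.880000, f(m) = 4.514400 > 0 → root in [3.890000, 4.880000]
Midpoint of [3.890000, 4.880000] = 4.385000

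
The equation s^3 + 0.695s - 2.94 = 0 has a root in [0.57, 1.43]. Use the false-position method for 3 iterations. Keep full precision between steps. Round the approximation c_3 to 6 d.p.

False-position update: c = (a·f(b) − b·f(a))/(f(b) − f(a)); replace the endpoint whose sign matches f(c).
f(0.570000) = -2.358657, f(1.430000) = 0.978057
step 1: c = 1.177917, f(c) = -0.487002 < 0 → new bracket [1.177917, 1.430000]
step 2: c = 1.261712, f(c) = -0.054568 < 0 → new bracket [1.261712, 1.430000]
step 3: c = 1.270605, f(c) = -0.005617 < 0 → new bracket [1.270605, 1.430000]

1.270605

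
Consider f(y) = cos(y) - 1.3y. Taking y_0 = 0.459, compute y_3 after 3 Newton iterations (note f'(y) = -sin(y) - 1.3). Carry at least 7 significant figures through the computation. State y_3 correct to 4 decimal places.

y_0 = 0.459000: f = 0.299796, f' = -1.743052 → y_1 = 0.459000 - (0.299796)/(-1.743052) = 0.630995
y_1 = 0.630995: f = -0.012852, f' = -1.889948 → y_2 = 0.630995 - (-0.012852)/(-1.889948) = 0.624195
y_2 = 0.624195: f = -0.000019, f' = -1.884444 → y_3 = 0.624195 - (-0.000019)/(-1.884444) = 0.624185

0.6242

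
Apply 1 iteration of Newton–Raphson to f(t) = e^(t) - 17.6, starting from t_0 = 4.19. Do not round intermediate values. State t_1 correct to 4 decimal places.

Newton update: t ← t − f(t)/f'(t).
f'(t) = e^(t)
t_0 = 4.190000: f = 48.422791, f' = 66.022791 → t_1 = 4.190000 - (48.422791)/(66.022791) = 3.456575

3.4566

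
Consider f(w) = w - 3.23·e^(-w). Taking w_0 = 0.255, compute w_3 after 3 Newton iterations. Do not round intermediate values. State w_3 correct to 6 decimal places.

f'(w) = 1 + 3.23·e^(-w)
w_0 = 0.255000: f = -2.247980, f' = 3.502980 → w_1 = 0.255000 - (-2.247980)/(3.502980) = 0.896734
w_1 = 0.896734: f = -0.420783, f' = 2.317516 → w_2 = 0.896734 - (-0.420783)/(2.317516) = 1.078300
w_2 = 1.078300: f = -0.020460, f' = 2.098760 → w_3 = 1.078300 - (-0.020460)/(2.098760) = 1.088049

1.088049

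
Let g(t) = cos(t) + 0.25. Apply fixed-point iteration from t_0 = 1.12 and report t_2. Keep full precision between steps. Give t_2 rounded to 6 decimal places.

t_1 = g(1.120000) = 0.685682
t_2 = g(0.685682) = 1.023987

1.023987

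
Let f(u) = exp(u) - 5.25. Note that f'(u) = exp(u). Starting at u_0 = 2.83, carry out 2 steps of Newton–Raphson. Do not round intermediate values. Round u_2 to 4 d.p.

u_0 = 2.830000: f = 11.695461, f' = 16.945461 → u_1 = 2.830000 - (11.695461)/(16.945461) = 2.139817
u_1 = 2.139817: f = 3.247886, f' = 8.497886 → u_2 = 2.139817 - (3.247886)/(8.497886) = 1.757618

1.7576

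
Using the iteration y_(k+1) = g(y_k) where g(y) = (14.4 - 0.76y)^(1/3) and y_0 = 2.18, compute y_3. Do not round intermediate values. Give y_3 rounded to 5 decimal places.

y_1 = g(2.180000) = 2.335749
y_2 = g(2.335749) = 2.328494
y_3 = g(2.328494) = 2.328833

2.32883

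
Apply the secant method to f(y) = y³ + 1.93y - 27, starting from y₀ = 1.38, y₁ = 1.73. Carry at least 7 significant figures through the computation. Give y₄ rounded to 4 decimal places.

2.6964

f(y_0) = -21.708528, f(y_1) = -18.483383
y_2 = 1.730000 - (-18.483383)·(1.730000 - 1.380000)/(-18.483383 - (-21.708528)) = 3.735858; f(y_2) = 32.350228
y_3 = 3.735858 - (32.350228)·(3.735858 - 1.730000)/(32.350228 - (-18.483383)) = 2.459341; f(y_3) = -7.378492
y_4 = 2.459341 - (-7.378492)·(2.459341 - 3.735858)/(-7.378492 - (32.350228)) = 2.696418; f(y_4) = -2.191139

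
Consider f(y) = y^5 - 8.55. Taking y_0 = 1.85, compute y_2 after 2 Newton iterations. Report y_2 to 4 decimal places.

f'(y) = 5y^4
y_0 = 1.850000: f = 13.119987, f' = 58.567531 → y_1 = 1.850000 - (13.119987)/(58.567531) = 1.625985
y_1 = 1.625985: f = 2.815358, f' = 34.949140 → y_2 = 1.625985 - (2.815358)/(34.949140) = 1.545429

1.5454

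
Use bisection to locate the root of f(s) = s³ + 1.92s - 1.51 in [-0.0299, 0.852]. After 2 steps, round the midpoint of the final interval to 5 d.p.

f(-0.029900) = -1.567435, f(0.852000) = 0.744310 (opposite signs)
step 1: m = 0.411050, f(m) = -0.651332 < 0 → root in [0.411050, 0.852000]
step 2: m = 0.631525, f(m) = -0.045605 < 0 → root in [0.631525, 0.852000]
Midpoint of [0.631525, 0.852000] = 0.741762

0.74176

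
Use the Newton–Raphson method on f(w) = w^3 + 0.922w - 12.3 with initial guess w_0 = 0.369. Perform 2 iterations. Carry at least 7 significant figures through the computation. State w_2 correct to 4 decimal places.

6.2387

f'(w) = 3w^2 + 0.922
w_0 = 0.369000: f = -11.909539, f' = 1.330483 → w_1 = 0.369000 - (-11.909539)/(1.330483) = 9.320290
w_1 = 9.320290: f = 805.926334, f' = 261.525393 → w_2 = 9.320290 - (805.926334)/(261.525393) = 6.238653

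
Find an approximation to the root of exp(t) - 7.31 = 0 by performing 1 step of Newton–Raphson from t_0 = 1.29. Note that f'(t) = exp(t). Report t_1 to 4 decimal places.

Newton update: t ← t − f(t)/f'(t).
t_0 = 1.290000: f = -3.677213, f' = 3.632787 → t_1 = 1.290000 - (-3.677213)/(3.632787) = 2.302229

2.3022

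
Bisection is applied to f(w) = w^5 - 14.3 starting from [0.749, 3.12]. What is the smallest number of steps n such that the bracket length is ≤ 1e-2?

Initial width b − a = 3.12 − 0.749 = 2.371000.
After n steps the width is (b−a)/2^n; need (b−a)/2^n ≤ 1e-2.
So n ≥ log₂(2.371000/1e-2) = log₂(237.1000) ≈ 7.8894.
Hence n = 8.

8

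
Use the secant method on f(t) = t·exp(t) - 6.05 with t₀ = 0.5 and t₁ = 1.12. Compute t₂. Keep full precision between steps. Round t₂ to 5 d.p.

1.74216

f(t_0) = -5.225639, f(t_1) = -2.617363
t_2 = 1.120000 - (-2.617363)·(1.120000 - 0.500000)/(-2.617363 - (-5.225639)) = 1.742160; f(t_2) = 3.897148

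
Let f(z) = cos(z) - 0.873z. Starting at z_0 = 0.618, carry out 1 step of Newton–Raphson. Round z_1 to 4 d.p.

f'(z) = -sin(z) - 0.873
z_0 = 0.618000: f = 0.275525, f' = -1.452406 → z_1 = 0.618000 - (0.275525)/(-1.452406) = 0.807702

0.8077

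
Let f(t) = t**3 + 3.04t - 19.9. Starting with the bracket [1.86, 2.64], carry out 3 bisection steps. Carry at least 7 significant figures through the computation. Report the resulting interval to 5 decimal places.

f(1.860000) = -7.810744, f(2.640000) = 6.525344 (opposite signs)
step 1: m = 2.250000, f(m) = -1.669375 < 0 → root in [2.250000, 2.640000]
step 2: m = 2.445000, f(m) = 2.149071 > 0 → root in [2.250000, 2.445000]
step 3: m = 2.347500, f(m) = 0.172900 > 0 → root in [2.250000, 2.347500]

[2.25000, 2.34750]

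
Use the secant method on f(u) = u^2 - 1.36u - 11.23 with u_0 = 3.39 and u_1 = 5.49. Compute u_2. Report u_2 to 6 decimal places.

f(u_0) = -4.348300, f(u_1) = 11.443700
u_2 = 5.490000 - (11.443700)·(5.490000 - 3.390000)/(11.443700 - (-4.348300)) = 3.968231; f(u_2) = -0.879934

3.968231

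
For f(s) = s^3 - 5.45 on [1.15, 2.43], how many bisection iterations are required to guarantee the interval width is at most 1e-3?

Initial width b − a = 2.43 − 1.15 = 1.280000.
After n steps the width is (b−a)/2^n; need (b−a)/2^n ≤ 1e-3.
So n ≥ log₂(1.280000/1e-3) = log₂(1280.0000) ≈ 10.3219.
Hence n = 11.

11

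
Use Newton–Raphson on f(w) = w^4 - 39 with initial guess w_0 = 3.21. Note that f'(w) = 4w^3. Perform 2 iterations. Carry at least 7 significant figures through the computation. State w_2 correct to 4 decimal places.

Newton update: w ← w − f(w)/f'(w).
w_0 = 3.210000: f = 67.174477, f' = 132.304644 → w_1 = 3.210000 - (67.174477)/(132.304644) = 2.702274
w_1 = 2.702274: f = 14.323381, f' = 78.931118 → w_2 = 2.702274 - (14.323381)/(78.931118) = 2.520807

2.5208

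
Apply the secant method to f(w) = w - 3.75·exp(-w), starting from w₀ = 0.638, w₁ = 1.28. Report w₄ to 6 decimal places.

1.167174

f(w_0) = -1.343305, f(w_1) = 0.237360
w_2 = 1.280000 - (0.237360)·(1.280000 - 0.638000)/(0.237360 - (-1.343305)) = 1.183594; f(w_2) = 0.035433
w_3 = 1.183594 - (0.035433)·(1.183594 - 1.280000)/(0.035433 - (0.237360)) = 1.166677; f(w_3) = -0.001072
w_4 = 1.166677 - (-0.001072)·(1.166677 - 1.183594)/(-0.001072 - (0.035433)) = 1.167174; f(w_4) = 0.000005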